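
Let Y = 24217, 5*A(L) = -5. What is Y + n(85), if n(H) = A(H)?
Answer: 24216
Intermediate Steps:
A(L) = -1 (A(L) = (⅕)*(-5) = -1)
n(H) = -1
Y + n(85) = 24217 - 1 = 24216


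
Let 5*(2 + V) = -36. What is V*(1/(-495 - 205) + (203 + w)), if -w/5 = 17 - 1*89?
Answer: -9064277/1750 ≈ -5179.6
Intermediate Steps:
w = 360 (w = -5*(17 - 1*89) = -5*(17 - 89) = -5*(-72) = 360)
V = -46/5 (V = -2 + (⅕)*(-36) = -2 - 36/5 = -46/5 ≈ -9.2000)
V*(1/(-495 - 205) + (203 + w)) = -46*(1/(-495 - 205) + (203 + 360))/5 = -46*(1/(-700) + 563)/5 = -46*(-1/700 + 563)/5 = -46/5*394099/700 = -9064277/1750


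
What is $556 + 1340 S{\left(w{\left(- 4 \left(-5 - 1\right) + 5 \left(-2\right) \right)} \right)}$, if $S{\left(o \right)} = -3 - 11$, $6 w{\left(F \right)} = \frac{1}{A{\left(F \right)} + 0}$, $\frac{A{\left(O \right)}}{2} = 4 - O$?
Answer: $-18204$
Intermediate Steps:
$A{\left(O \right)} = 8 - 2 O$ ($A{\left(O \right)} = 2 \left(4 - O\right) = 8 - 2 O$)
$w{\left(F \right)} = \frac{1}{6 \left(8 - 2 F\right)}$ ($w{\left(F \right)} = \frac{1}{6 \left(\left(8 - 2 F\right) + 0\right)} = \frac{1}{6 \left(8 - 2 F\right)}$)
$S{\left(o \right)} = -14$
$556 + 1340 S{\left(w{\left(- 4 \left(-5 - 1\right) + 5 \left(-2\right) \right)} \right)} = 556 + 1340 \left(-14\right) = 556 - 18760 = -18204$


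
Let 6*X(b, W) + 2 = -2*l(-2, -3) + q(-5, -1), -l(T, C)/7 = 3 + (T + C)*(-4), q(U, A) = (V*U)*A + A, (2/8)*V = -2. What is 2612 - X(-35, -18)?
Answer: 5131/2 ≈ 2565.5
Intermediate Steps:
V = -8 (V = 4*(-2) = -8)
q(U, A) = A - 8*A*U (q(U, A) = (-8*U)*A + A = -8*A*U + A = A - 8*A*U)
l(T, C) = -21 + 28*C + 28*T (l(T, C) = -7*(3 + (T + C)*(-4)) = -7*(3 + (C + T)*(-4)) = -7*(3 + (-4*C - 4*T)) = -7*(3 - 4*C - 4*T) = -21 + 28*C + 28*T)
X(b, W) = 93/2 (X(b, W) = -⅓ + (-2*(-21 + 28*(-3) + 28*(-2)) - (1 - 8*(-5)))/6 = -⅓ + (-2*(-21 - 84 - 56) - (1 + 40))/6 = -⅓ + (-2*(-161) - 1*41)/6 = -⅓ + (322 - 41)/6 = -⅓ + (⅙)*281 = -⅓ + 281/6 = 93/2)
2612 - X(-35, -18) = 2612 - 1*93/2 = 2612 - 93/2 = 5131/2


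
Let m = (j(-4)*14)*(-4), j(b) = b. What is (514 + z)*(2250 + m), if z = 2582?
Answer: 7659504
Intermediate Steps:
m = 224 (m = -4*14*(-4) = -56*(-4) = 224)
(514 + z)*(2250 + m) = (514 + 2582)*(2250 + 224) = 3096*2474 = 7659504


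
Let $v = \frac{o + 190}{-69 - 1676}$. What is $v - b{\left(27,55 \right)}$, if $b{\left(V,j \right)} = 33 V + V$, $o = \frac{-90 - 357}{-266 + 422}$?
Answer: $- \frac{83309051}{90740} \approx -918.11$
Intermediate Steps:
$o = - \frac{149}{52}$ ($o = - \frac{447}{156} = \left(-447\right) \frac{1}{156} = - \frac{149}{52} \approx -2.8654$)
$v = - \frac{9731}{90740}$ ($v = \frac{- \frac{149}{52} + 190}{-69 - 1676} = \frac{9731}{52 \left(-69 - 1676\right)} = \frac{9731}{52 \left(-1745\right)} = \frac{9731}{52} \left(- \frac{1}{1745}\right) = - \frac{9731}{90740} \approx -0.10724$)
$b{\left(V,j \right)} = 34 V$
$v - b{\left(27,55 \right)} = - \frac{9731}{90740} - 34 \cdot 27 = - \frac{9731}{90740} - 918 = - \frac{83309051}{90740}$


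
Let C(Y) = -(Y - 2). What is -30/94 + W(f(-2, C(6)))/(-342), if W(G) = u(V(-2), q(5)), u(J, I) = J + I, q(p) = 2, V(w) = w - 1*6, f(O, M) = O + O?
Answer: -808/2679 ≈ -0.30161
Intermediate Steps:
C(Y) = 2 - Y (C(Y) = -(-2 + Y) = 2 - Y)
f(O, M) = 2*O
V(w) = -6 + w (V(w) = w - 6 = -6 + w)
u(J, I) = I + J
W(G) = -6 (W(G) = 2 + (-6 - 2) = 2 - 8 = -6)
-30/94 + W(f(-2, C(6)))/(-342) = -30/94 - 6/(-342) = -30*1/94 - 6*(-1/342) = -15/47 + 1/57 = -808/2679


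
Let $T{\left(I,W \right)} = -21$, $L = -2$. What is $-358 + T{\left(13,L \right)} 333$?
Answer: $-7351$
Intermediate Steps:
$-358 + T{\left(13,L \right)} 333 = -358 - 6993 = -7351$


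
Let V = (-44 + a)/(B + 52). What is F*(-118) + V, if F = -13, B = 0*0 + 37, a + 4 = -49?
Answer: 136429/89 ≈ 1532.9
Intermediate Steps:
a = -53 (a = -4 - 49 = -53)
B = 37 (B = 0 + 37 = 37)
V = -97/89 (V = (-44 - 53)/(37 + 52) = -97/89 ≈ -1.0899)
F*(-118) + V = -13*(-118) - 97/89 = 1534 - 97/89 = 136429/89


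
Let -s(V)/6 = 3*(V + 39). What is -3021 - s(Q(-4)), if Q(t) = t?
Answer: -2391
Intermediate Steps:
s(V) = -702 - 18*V (s(V) = -18*(V + 39) = -18*(39 + V) = -6*(117 + 3*V) = -702 - 18*V)
-3021 - s(Q(-4)) = -3021 - (-702 - 18*(-4)) = -3021 - (-702 + 72) = -3021 - 1*(-630) = -3021 + 630 = -2391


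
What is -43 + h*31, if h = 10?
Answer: 267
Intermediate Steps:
-43 + h*31 = -43 + 10*31 = -43 + 310 = 267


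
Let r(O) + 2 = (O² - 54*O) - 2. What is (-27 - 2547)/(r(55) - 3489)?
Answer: 143/191 ≈ 0.74869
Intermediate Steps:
r(O) = -4 + O² - 54*O (r(O) = -2 + ((O² - 54*O) - 2) = -2 + (-2 + O² - 54*O) = -4 + O² - 54*O)
(-27 - 2547)/(r(55) - 3489) = (-27 - 2547)/((-4 + 55² - 54*55) - 3489) = -2574/((-4 + 3025 - 2970) - 3489) = -2574/(51 - 3489) = -2574/(-3438) = -2574*(-1/3438) = 143/191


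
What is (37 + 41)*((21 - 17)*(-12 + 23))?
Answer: 3432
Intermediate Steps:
(37 + 41)*((21 - 17)*(-12 + 23)) = 78*(4*11) = 78*44 = 3432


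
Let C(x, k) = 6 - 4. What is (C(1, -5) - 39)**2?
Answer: 1369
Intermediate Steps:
C(x, k) = 2
(C(1, -5) - 39)**2 = (2 - 39)**2 = (-37)**2 = 1369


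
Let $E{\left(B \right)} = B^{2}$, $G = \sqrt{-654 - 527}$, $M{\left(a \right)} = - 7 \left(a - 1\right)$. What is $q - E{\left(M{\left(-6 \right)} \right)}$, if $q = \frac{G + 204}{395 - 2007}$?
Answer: $- \frac{967654}{403} - \frac{i \sqrt{1181}}{1612} \approx -2401.1 - 0.021319 i$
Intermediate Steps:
$M{\left(a \right)} = 7 - 7 a$ ($M{\left(a \right)} = - 7 \left(-1 + a\right) = 7 - 7 a$)
$G = i \sqrt{1181}$ ($G = \sqrt{-1181} = i \sqrt{1181} \approx 34.366 i$)
$q = - \frac{51}{403} - \frac{i \sqrt{1181}}{1612}$ ($q = \frac{i \sqrt{1181} + 204}{395 - 2007} = \frac{204 + i \sqrt{1181}}{-1612} = \left(204 + i \sqrt{1181}\right) \left(- \frac{1}{1612}\right) = - \frac{51}{403} - \frac{i \sqrt{1181}}{1612} \approx -0.12655 - 0.021319 i$)
$q - E{\left(M{\left(-6 \right)} \right)} = \left(- \frac{51}{403} - \frac{i \sqrt{1181}}{1612}\right) - \left(7 - -42\right)^{2} = \left(- \frac{51}{403} - \frac{i \sqrt{1181}}{1612}\right) - \left(7 + 42\right)^{2} = \left(- \frac{51}{403} - \frac{i \sqrt{1181}}{1612}\right) - 49^{2} = \left(- \frac{51}{403} - \frac{i \sqrt{1181}}{1612}\right) - 2401 = - \frac{967654}{403} - \frac{i \sqrt{1181}}{1612}$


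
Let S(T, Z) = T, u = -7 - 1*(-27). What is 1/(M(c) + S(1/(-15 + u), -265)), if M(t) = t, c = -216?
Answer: -5/1079 ≈ -0.0046339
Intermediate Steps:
u = 20 (u = -7 + 27 = 20)
1/(M(c) + S(1/(-15 + u), -265)) = 1/(-216 + 1/(-15 + 20)) = 1/(-216 + 1/5) = 1/(-216 + ⅕) = 1/(-1079/5) = -5/1079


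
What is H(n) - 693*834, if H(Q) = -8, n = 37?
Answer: -577970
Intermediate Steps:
H(n) - 693*834 = -8 - 693*834 = -8 - 577962 = -577970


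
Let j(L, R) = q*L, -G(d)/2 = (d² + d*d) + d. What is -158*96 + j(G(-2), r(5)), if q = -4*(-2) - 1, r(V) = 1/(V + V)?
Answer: -15252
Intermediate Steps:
r(V) = 1/(2*V)
q = 7 (q = 8 - 1 = 7)
G(d) = -4*d² - 2*d (G(d) = -2*((d² + d*d) + d) = -2*((d² + d²) + d) = -2*(2*d² + d) = -2*(d + 2*d²) = -4*d² - 2*d)
j(L, R) = 7*L
-158*96 + j(G(-2), r(5)) = -158*96 + 7*(-2*(-2)*(1 + 2*(-2))) = -15168 + 7*(-2*(-2)*(1 - 4)) = -15168 + 7*(-2*(-2)*(-3)) = -15168 + 7*(-12) = -15168 - 84 = -15252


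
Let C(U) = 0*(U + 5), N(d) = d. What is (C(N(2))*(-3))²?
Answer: 0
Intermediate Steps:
C(U) = 0 (C(U) = 0*(5 + U) = 0)
(C(N(2))*(-3))² = (0*(-3))² = 0² = 0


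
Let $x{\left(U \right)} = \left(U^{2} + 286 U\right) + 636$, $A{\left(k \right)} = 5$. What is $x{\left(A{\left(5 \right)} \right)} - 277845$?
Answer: $-275754$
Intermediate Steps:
$x{\left(U \right)} = 636 + U^{2} + 286 U$
$x{\left(A{\left(5 \right)} \right)} - 277845 = \left(636 + 5^{2} + 286 \cdot 5\right) - 277845 = \left(636 + 25 + 1430\right) - 277845 = 2091 - 277845 = -275754$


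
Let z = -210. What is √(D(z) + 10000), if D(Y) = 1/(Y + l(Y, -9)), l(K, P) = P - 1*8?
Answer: √515289773/227 ≈ 100.00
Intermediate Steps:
l(K, P) = -8 + P (l(K, P) = P - 8 = -8 + P)
D(Y) = 1/(-17 + Y) (D(Y) = 1/(Y + (-8 - 9)) = 1/(Y - 17) = 1/(-17 + Y))
√(D(z) + 10000) = √(1/(-17 - 210) + 10000) = √(1/(-227) + 10000) = √(-1/227 + 10000) = √(2269999/227) = √515289773/227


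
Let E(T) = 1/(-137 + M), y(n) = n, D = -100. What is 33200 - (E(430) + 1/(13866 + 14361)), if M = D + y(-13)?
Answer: 234284127977/7056750 ≈ 33200.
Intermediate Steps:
M = -113 (M = -100 - 13 = -113)
E(T) = -1/250 (E(T) = 1/(-137 - 113) = 1/(-250) = -1/250)
33200 - (E(430) + 1/(13866 + 14361)) = 33200 - (-1/250 + 1/(13866 + 14361)) = 33200 - (-1/250 + 1/28227) = 33200 - 1*(-27977/7056750) = 33200 + 27977/7056750 = 234284127977/7056750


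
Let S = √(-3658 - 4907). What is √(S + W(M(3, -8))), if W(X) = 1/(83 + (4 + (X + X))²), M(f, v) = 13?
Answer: √(983 + 966289*I*√8565)/983 ≈ 6.8025 + 6.8024*I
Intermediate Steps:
S = I*√8565 (S = √(-8565) = I*√8565 ≈ 92.547*I)
W(X) = 1/(83 + (4 + 2*X)²)
√(S + W(M(3, -8))) = √(I*√8565 + 1/(83 + 4*(2 + 13)²)) = √(I*√8565 + 1/(83 + 4*15²)) = √(I*√8565 + 1/(83 + 4*225)) = √(I*√8565 + 1/(83 + 900)) = √(I*√8565 + 1/983) = √(1/983 + I*√8565)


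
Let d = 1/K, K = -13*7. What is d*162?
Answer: -162/91 ≈ -1.7802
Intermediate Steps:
K = -91
d = -1/91 (d = 1/(-91) = -1/91 ≈ -0.010989)
d*162 = -1/91*162 = -162/91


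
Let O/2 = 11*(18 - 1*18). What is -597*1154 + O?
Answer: -688938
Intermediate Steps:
O = 0 (O = 2*(11*(18 - 1*18)) = 2*(11*(18 - 18)) = 2*(11*0) = 2*0 = 0)
-597*1154 + O = -597*1154 + 0 = -688938 + 0 = -688938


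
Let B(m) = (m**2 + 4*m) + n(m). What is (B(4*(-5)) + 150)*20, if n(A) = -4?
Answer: 9320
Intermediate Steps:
B(m) = -4 + m**2 + 4*m (B(m) = (m**2 + 4*m) - 4 = -4 + m**2 + 4*m)
(B(4*(-5)) + 150)*20 = ((-4 + (4*(-5))**2 + 4*(4*(-5))) + 150)*20 = ((-4 + (-20)**2 + 4*(-20)) + 150)*20 = ((-4 + 400 - 80) + 150)*20 = (316 + 150)*20 = 466*20 = 9320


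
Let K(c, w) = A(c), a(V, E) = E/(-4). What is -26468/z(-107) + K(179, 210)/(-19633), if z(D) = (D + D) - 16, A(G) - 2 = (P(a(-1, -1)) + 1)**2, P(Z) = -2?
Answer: 259822777/2257795 ≈ 115.08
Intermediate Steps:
a(V, E) = -E/4 (a(V, E) = E*(-1/4) = -E/4)
A(G) = 3 (A(G) = 2 + (-2 + 1)**2 = 2 + (-1)**2 = 2 + 1 = 3)
K(c, w) = 3
z(D) = -16 + 2*D (z(D) = 2*D - 16 = -16 + 2*D)
-26468/z(-107) + K(179, 210)/(-19633) = -26468/(-16 + 2*(-107)) + 3/(-19633) = -26468/(-16 - 214) + 3*(-1/19633) = -26468/(-230) - 3/19633 = -26468*(-1/230) - 3/19633 = 13234/115 - 3/19633 = 259822777/2257795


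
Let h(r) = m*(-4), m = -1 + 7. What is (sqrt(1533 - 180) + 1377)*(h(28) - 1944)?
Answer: -2709936 - 1968*sqrt(1353) ≈ -2.7823e+6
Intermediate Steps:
m = 6
h(r) = -24 (h(r) = 6*(-4) = -24)
(sqrt(1533 - 180) + 1377)*(h(28) - 1944) = (sqrt(1533 - 180) + 1377)*(-24 - 1944) = (sqrt(1353) + 1377)*(-1968) = (1377 + sqrt(1353))*(-1968) = -2709936 - 1968*sqrt(1353)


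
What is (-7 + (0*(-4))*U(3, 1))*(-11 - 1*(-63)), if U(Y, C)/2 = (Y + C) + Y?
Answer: -364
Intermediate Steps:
U(Y, C) = 2*C + 4*Y (U(Y, C) = 2*((Y + C) + Y) = 2*((C + Y) + Y) = 2*(C + 2*Y) = 2*C + 4*Y)
(-7 + (0*(-4))*U(3, 1))*(-11 - 1*(-63)) = (-7 + (0*(-4))*(2*1 + 4*3))*(-11 - 1*(-63)) = (-7 + 0*(2 + 12))*(-11 + 63) = (-7 + 0*14)*52 = (-7 + 0)*52 = -7*52 = -364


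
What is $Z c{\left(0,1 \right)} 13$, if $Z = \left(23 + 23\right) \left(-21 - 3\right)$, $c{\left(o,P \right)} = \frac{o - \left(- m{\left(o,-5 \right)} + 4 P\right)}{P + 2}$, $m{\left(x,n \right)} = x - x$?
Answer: $19136$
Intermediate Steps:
$m{\left(x,n \right)} = 0$
$c{\left(o,P \right)} = \frac{o - 4 P}{2 + P}$ ($c{\left(o,P \right)} = \frac{o + \left(- 4 P + 0\right)}{P + 2} = \frac{o - 4 P}{2 + P}$)
$Z = -1104$ ($Z = 46 \left(-24\right) = -1104$)
$Z c{\left(0,1 \right)} 13 = - 1104 \frac{0 - 4}{2 + 1} \cdot 13 = - 1104 \frac{0 - 4}{3} \cdot 13 = - 1104 \cdot \frac{1}{3} \left(-4\right) 13 = \left(-1104\right) \left(- \frac{4}{3}\right) 13 = 1472 \cdot 13 = 19136$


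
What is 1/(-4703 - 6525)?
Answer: -1/11228 ≈ -8.9063e-5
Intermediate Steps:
1/(-4703 - 6525) = 1/(-11228) = -1/11228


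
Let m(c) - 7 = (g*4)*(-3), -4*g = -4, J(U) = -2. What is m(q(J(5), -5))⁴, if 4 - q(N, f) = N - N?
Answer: 625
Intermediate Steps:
g = 1 (g = -¼*(-4) = 1)
q(N, f) = 4 (q(N, f) = 4 - (N - N) = 4 - 1*0 = 4 + 0 = 4)
m(c) = -5 (m(c) = 7 + (1*4)*(-3) = 7 + 4*(-3) = 7 - 12 = -5)
m(q(J(5), -5))⁴ = (-5)⁴ = 625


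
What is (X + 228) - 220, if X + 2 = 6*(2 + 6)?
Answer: 54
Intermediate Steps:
X = 46 (X = -2 + 6*(2 + 6) = -2 + 6*8 = -2 + 48 = 46)
(X + 228) - 220 = (46 + 228) - 220 = 274 - 220 = 54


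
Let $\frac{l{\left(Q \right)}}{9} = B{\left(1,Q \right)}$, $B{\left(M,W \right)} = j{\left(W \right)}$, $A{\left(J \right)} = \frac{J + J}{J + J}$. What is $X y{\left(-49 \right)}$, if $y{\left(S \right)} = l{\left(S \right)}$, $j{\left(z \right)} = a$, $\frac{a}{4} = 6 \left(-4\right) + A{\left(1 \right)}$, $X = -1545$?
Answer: $1279260$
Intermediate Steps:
$A{\left(J \right)} = 1$ ($A{\left(J \right)} = \frac{2 J}{2 J} = 2 J \frac{1}{2 J} = 1$)
$a = -92$ ($a = 4 \left(6 \left(-4\right) + 1\right) = 4 \left(-24 + 1\right) = 4 \left(-23\right) = -92$)
$j{\left(z \right)} = -92$
$B{\left(M,W \right)} = -92$
$l{\left(Q \right)} = -828$ ($l{\left(Q \right)} = 9 \left(-92\right) = -828$)
$y{\left(S \right)} = -828$
$X y{\left(-49 \right)} = \left(-1545\right) \left(-828\right) = 1279260$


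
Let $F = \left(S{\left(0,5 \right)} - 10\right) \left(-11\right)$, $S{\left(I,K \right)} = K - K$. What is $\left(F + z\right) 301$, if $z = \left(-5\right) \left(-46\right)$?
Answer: $102340$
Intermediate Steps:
$z = 230$
$S{\left(I,K \right)} = 0$
$F = 110$ ($F = \left(0 - 10\right) \left(-11\right) = \left(-10\right) \left(-11\right) = 110$)
$\left(F + z\right) 301 = \left(110 + 230\right) 301 = 340 \cdot 301 = 102340$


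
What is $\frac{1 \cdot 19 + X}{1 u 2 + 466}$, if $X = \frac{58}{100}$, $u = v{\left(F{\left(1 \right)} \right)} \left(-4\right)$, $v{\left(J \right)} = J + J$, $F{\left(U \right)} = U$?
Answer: $\frac{979}{22500} \approx 0.043511$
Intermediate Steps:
$v{\left(J \right)} = 2 J$
$u = -8$ ($u = 2 \cdot 1 \left(-4\right) = 2 \left(-4\right) = -8$)
$X = \frac{29}{50}$ ($X = 58 \cdot \frac{1}{100} = \frac{29}{50} \approx 0.58$)
$\frac{1 \cdot 19 + X}{1 u 2 + 466} = \frac{1 \cdot 19 + \frac{29}{50}}{1 \left(-8\right) 2 + 466} = \frac{19 + \frac{29}{50}}{\left(-8\right) 2 + 466} = \frac{979}{50 \left(-16 + 466\right)} = \frac{979}{50 \cdot 450} = \frac{979}{50} \cdot \frac{1}{450} = \frac{979}{22500}$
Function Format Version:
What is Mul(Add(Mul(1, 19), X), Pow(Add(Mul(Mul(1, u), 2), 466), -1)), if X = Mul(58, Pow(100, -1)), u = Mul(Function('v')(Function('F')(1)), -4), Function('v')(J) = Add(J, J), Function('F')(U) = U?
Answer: Rational(979, 22500) ≈ 0.043511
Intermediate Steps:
Function('v')(J) = Mul(2, J)
u = -8 (u = Mul(Mul(2, 1), -4) = Mul(2, -4) = -8)
X = Rational(29, 50) (X = Mul(58, Rational(1, 100)) = Rational(29, 50) ≈ 0.58000)
Mul(Add(Mul(1, 19), X), Pow(Add(Mul(Mul(1, u), 2), 466), -1)) = Mul(Add(Mul(1, 19), Rational(29, 50)), Pow(Add(Mul(Mul(1, -8), 2), 466), -1)) = Mul(Add(19, Rational(29, 50)), Pow(Add(Mul(-8, 2), 466), -1)) = Mul(Rational(979, 50), Pow(Add(-16, 466), -1)) = Mul(Rational(979, 50), Pow(450, -1)) = Mul(Rational(979, 50), Rational(1, 450)) = Rational(979, 22500)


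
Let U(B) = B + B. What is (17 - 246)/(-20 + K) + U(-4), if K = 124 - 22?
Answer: -885/82 ≈ -10.793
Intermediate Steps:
U(B) = 2*B
K = 102
(17 - 246)/(-20 + K) + U(-4) = (17 - 246)/(-20 + 102) + 2*(-4) = -229/82 - 8 = -885/82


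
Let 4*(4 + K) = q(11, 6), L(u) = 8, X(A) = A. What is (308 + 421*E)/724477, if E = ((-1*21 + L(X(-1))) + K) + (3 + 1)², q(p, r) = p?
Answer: 4179/2897908 ≈ 0.0014421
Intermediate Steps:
K = -5/4 (K = -4 + (¼)*11 = -4 + 11/4 = -5/4 ≈ -1.2500)
E = 7/4 (E = ((-1*21 + 8) - 5/4) + (3 + 1)² = ((-21 + 8) - 5/4) + 4² = (-13 - 5/4) + 16 = -57/4 + 16 = 7/4 ≈ 1.7500)
(308 + 421*E)/724477 = (308 + 421*(7/4))/724477 = (308 + 2947/4)*(1/724477) = (4179/4)*(1/724477) = 4179/2897908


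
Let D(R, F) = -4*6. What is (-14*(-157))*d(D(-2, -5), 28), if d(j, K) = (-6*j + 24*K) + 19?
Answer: 1835330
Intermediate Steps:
D(R, F) = -24
d(j, K) = 19 - 6*j + 24*K
(-14*(-157))*d(D(-2, -5), 28) = (-14*(-157))*(19 - 6*(-24) + 24*28) = 2198*(19 + 144 + 672) = 2198*835 = 1835330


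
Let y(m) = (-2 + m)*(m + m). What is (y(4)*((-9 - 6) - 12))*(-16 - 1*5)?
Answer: 9072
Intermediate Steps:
y(m) = 2*m*(-2 + m) (y(m) = (-2 + m)*(2*m) = 2*m*(-2 + m))
(y(4)*((-9 - 6) - 12))*(-16 - 1*5) = ((2*4*(-2 + 4))*((-9 - 6) - 12))*(-16 - 1*5) = ((2*4*2)*(-15 - 12))*(-16 - 5) = (16*(-27))*(-21) = -432*(-21) = 9072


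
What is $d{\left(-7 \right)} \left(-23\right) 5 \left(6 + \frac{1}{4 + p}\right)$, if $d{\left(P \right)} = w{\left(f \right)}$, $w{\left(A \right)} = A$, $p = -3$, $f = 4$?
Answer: $-3220$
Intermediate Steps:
$d{\left(P \right)} = 4$
$d{\left(-7 \right)} \left(-23\right) 5 \left(6 + \frac{1}{4 + p}\right) = 4 \left(-23\right) 5 \left(6 + \frac{1}{4 - 3}\right) = - 92 \cdot 5 \left(6 + 1^{-1}\right) = - 92 \cdot 5 \left(6 + 1\right) = - 92 \cdot 5 \cdot 7 = \left(-92\right) 35 = -3220$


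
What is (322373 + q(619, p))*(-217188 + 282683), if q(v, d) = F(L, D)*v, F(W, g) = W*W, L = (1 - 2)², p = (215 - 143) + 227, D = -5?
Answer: 21154361040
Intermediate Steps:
p = 299 (p = 72 + 227 = 299)
L = 1 (L = (-1)² = 1)
F(W, g) = W²
q(v, d) = v (q(v, d) = 1²*v = 1*v = v)
(322373 + q(619, p))*(-217188 + 282683) = (322373 + 619)*(-217188 + 282683) = 322992*65495 = 21154361040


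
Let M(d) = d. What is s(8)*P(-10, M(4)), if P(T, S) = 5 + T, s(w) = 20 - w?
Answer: -60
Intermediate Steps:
s(8)*P(-10, M(4)) = (20 - 1*8)*(5 - 10) = (20 - 8)*(-5) = 12*(-5) = -60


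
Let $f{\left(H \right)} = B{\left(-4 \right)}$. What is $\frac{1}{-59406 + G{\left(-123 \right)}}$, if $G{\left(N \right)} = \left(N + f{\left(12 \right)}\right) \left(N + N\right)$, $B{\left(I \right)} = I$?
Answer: $- \frac{1}{28164} \approx -3.5506 \cdot 10^{-5}$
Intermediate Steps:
$f{\left(H \right)} = -4$
$G{\left(N \right)} = 2 N \left(-4 + N\right)$ ($G{\left(N \right)} = \left(N - 4\right) \left(N + N\right) = \left(-4 + N\right) 2 N = 2 N \left(-4 + N\right)$)
$\frac{1}{-59406 + G{\left(-123 \right)}} = \frac{1}{-59406 + 2 \left(-123\right) \left(-4 - 123\right)} = \frac{1}{-59406 + 2 \left(-123\right) \left(-127\right)} = \frac{1}{-59406 + 31242} = \frac{1}{-28164} = - \frac{1}{28164}$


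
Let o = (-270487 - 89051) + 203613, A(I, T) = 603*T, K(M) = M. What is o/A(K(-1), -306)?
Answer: 1925/2278 ≈ 0.84504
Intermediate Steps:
o = -155925 (o = -359538 + 203613 = -155925)
o/A(K(-1), -306) = -155925/(603*(-306)) = -155925/(-184518) = -155925*(-1/184518) = 1925/2278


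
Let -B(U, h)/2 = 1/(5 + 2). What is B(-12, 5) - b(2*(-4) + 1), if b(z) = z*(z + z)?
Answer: -688/7 ≈ -98.286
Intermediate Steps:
b(z) = 2*z² (b(z) = z*(2*z) = 2*z²)
B(U, h) = -2/7 (B(U, h) = -2/(5 + 2) = -2/7)
B(-12, 5) - b(2*(-4) + 1) = -2/7 - 2*(2*(-4) + 1)² = -2/7 - 2*(-8 + 1)² = -2/7 - 2*(-7)² = -2/7 - 2*49 = -2/7 - 1*98 = -2/7 - 98 = -688/7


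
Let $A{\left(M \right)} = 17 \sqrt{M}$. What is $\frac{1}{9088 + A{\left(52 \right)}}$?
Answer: $\frac{2272}{20644179} - \frac{17 \sqrt{13}}{41288358} \approx 0.00010857$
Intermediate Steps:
$\frac{1}{9088 + A{\left(52 \right)}} = \frac{1}{9088 + 17 \sqrt{52}} = \frac{1}{9088 + 17 \cdot 2 \sqrt{13}} = \frac{1}{9088 + 34 \sqrt{13}}$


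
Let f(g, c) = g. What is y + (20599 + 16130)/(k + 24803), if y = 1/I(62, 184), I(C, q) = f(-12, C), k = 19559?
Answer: 198193/266172 ≈ 0.74461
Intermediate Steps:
I(C, q) = -12
y = -1/12 (y = 1/(-12) = -1/12 ≈ -0.083333)
y + (20599 + 16130)/(k + 24803) = -1/12 + (20599 + 16130)/(19559 + 24803) = -1/12 + 36729/44362 = 198193/266172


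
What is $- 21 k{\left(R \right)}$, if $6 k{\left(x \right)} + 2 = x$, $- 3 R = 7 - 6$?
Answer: $\frac{49}{6} \approx 8.1667$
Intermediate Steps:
$R = - \frac{1}{3}$ ($R = - \frac{7 - 6}{3} = \left(- \frac{1}{3}\right) 1 = - \frac{1}{3} \approx -0.33333$)
$k{\left(x \right)} = - \frac{1}{3} + \frac{x}{6}$
$- 21 k{\left(R \right)} = - 21 \left(- \frac{1}{3} + \frac{1}{6} \left(- \frac{1}{3}\right)\right) = - 21 \left(- \frac{1}{3} - \frac{1}{18}\right) = \left(-21\right) \left(- \frac{7}{18}\right) = \frac{49}{6}$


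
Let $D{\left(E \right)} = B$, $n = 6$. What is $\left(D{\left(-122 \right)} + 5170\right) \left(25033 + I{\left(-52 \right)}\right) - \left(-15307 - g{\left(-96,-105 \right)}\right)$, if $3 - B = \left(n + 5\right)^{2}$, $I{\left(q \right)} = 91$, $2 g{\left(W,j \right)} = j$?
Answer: $\frac{253883405}{2} \approx 1.2694 \cdot 10^{8}$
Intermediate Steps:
$g{\left(W,j \right)} = \frac{j}{2}$
$B = -118$ ($B = 3 - \left(6 + 5\right)^{2} = 3 - 11^{2} = 3 - 121 = -118$)
$D{\left(E \right)} = -118$
$\left(D{\left(-122 \right)} + 5170\right) \left(25033 + I{\left(-52 \right)}\right) - \left(-15307 - g{\left(-96,-105 \right)}\right) = \left(-118 + 5170\right) \left(25033 + 91\right) - \left(-15307 - \frac{1}{2} \left(-105\right)\right) = 5052 \cdot 25124 - \left(-15307 - - \frac{105}{2}\right) = 126926448 - \left(-15307 + \frac{105}{2}\right) = 126926448 - - \frac{30509}{2} = 126926448 + \frac{30509}{2} = \frac{253883405}{2}$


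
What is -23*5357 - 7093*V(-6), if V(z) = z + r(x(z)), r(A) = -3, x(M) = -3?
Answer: -59374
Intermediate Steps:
V(z) = -3 + z (V(z) = z - 3 = -3 + z)
-23*5357 - 7093*V(-6) = -23*5357 - 7093*(-3 - 6) = -123211 - 7093*(-9) = -123211 + 63837 = -59374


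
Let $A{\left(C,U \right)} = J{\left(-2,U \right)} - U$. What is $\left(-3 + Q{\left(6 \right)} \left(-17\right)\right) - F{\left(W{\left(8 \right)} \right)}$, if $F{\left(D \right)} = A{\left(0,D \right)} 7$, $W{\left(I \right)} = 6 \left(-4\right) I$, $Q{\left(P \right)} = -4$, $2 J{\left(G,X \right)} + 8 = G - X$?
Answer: $-1916$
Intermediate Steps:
$J{\left(G,X \right)} = -4 + \frac{G}{2} - \frac{X}{2}$ ($J{\left(G,X \right)} = -4 + \frac{G - X}{2} = -4 + \left(\frac{G}{2} - \frac{X}{2}\right) = -4 + \frac{G}{2} - \frac{X}{2}$)
$W{\left(I \right)} = - 24 I$
$A{\left(C,U \right)} = -5 - \frac{3 U}{2}$ ($A{\left(C,U \right)} = \left(-4 + \frac{1}{2} \left(-2\right) - \frac{U}{2}\right) - U = \left(-4 - 1 - \frac{U}{2}\right) - U = \left(-5 - \frac{U}{2}\right) - U = -5 - \frac{3 U}{2}$)
$F{\left(D \right)} = -35 - \frac{21 D}{2}$ ($F{\left(D \right)} = \left(-5 - \frac{3 D}{2}\right) 7 = -35 - \frac{21 D}{2}$)
$\left(-3 + Q{\left(6 \right)} \left(-17\right)\right) - F{\left(W{\left(8 \right)} \right)} = \left(-3 - -68\right) - \left(-35 - \frac{21 \left(\left(-24\right) 8\right)}{2}\right) = \left(-3 + 68\right) - \left(-35 - -2016\right) = 65 - \left(-35 + 2016\right) = 65 - 1981 = -1916$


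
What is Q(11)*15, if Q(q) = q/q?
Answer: 15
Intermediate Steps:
Q(q) = 1
Q(11)*15 = 1*15 = 15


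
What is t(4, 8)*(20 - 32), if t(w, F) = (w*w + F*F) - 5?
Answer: -900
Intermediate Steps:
t(w, F) = -5 + F² + w² (t(w, F) = (w² + F²) - 5 = (F² + w²) - 5 = -5 + F² + w²)
t(4, 8)*(20 - 32) = (-5 + 8² + 4²)*(20 - 32) = (-5 + 64 + 16)*(-12) = 75*(-12) = -900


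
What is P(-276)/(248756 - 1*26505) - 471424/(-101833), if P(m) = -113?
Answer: 104762948295/22632486083 ≈ 4.6289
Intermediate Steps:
P(-276)/(248756 - 1*26505) - 471424/(-101833) = -113/(248756 - 1*26505) - 471424/(-101833) = -113/(248756 - 26505) - 471424*(-1/101833) = -113/222251 + 471424/101833 = 104762948295/22632486083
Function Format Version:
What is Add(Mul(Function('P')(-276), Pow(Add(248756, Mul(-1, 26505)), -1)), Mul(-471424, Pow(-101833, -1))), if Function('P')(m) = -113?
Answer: Rational(104762948295, 22632486083) ≈ 4.6289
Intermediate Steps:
Add(Mul(Function('P')(-276), Pow(Add(248756, Mul(-1, 26505)), -1)), Mul(-471424, Pow(-101833, -1))) = Add(Mul(-113, Pow(Add(248756, Mul(-1, 26505)), -1)), Mul(-471424, Pow(-101833, -1))) = Add(Mul(-113, Pow(Add(248756, -26505), -1)), Mul(-471424, Rational(-1, 101833))) = Add(Mul(-113, Pow(222251, -1)), Rational(471424, 101833)) = Add(Mul(-113, Rational(1, 222251)), Rational(471424, 101833)) = Add(Rational(-113, 222251), Rational(471424, 101833)) = Rational(104762948295, 22632486083)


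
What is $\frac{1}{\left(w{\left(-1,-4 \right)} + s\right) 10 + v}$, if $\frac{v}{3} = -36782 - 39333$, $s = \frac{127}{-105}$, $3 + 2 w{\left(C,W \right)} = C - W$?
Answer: $- \frac{21}{4795499} \approx -4.3791 \cdot 10^{-6}$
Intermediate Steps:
$w{\left(C,W \right)} = - \frac{3}{2} + \frac{C}{2} - \frac{W}{2}$ ($w{\left(C,W \right)} = - \frac{3}{2} + \frac{C - W}{2} = - \frac{3}{2} + \left(\frac{C}{2} - \frac{W}{2}\right) = - \frac{3}{2} + \frac{C}{2} - \frac{W}{2}$)
$s = - \frac{127}{105}$ ($s = 127 \left(- \frac{1}{105}\right) = - \frac{127}{105} \approx -1.2095$)
$v = -228345$ ($v = 3 \left(-36782 - 39333\right) = 3 \left(-76115\right) = -228345$)
$\frac{1}{\left(w{\left(-1,-4 \right)} + s\right) 10 + v} = \frac{1}{\left(\left(- \frac{3}{2} + \frac{1}{2} \left(-1\right) - -2\right) - \frac{127}{105}\right) 10 - 228345} = \frac{1}{\left(\left(- \frac{3}{2} - \frac{1}{2} + 2\right) - \frac{127}{105}\right) 10 - 228345} = \frac{1}{\left(0 - \frac{127}{105}\right) 10 - 228345} = \frac{1}{\left(- \frac{127}{105}\right) 10 - 228345} = \frac{1}{- \frac{254}{21} - 228345} = \frac{1}{- \frac{4795499}{21}} = - \frac{21}{4795499}$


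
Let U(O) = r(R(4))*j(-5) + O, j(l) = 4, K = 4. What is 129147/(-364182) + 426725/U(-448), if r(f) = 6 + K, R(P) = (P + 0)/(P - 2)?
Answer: -25909709321/24764376 ≈ -1046.3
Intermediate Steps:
R(P) = P/(-2 + P)
r(f) = 10 (r(f) = 6 + 4 = 10)
U(O) = 40 + O (U(O) = 10*4 + O = 40 + O)
129147/(-364182) + 426725/U(-448) = 129147/(-364182) + 426725/(40 - 448) = 129147*(-1/364182) + 426725/(-408) = -43049/121394 + 426725*(-1/408) = -43049/121394 - 426725/408 = -25909709321/24764376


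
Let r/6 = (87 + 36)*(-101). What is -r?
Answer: 74538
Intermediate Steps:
r = -74538 (r = 6*((87 + 36)*(-101)) = 6*(123*(-101)) = 6*(-12423) = -74538)
-r = -1*(-74538) = 74538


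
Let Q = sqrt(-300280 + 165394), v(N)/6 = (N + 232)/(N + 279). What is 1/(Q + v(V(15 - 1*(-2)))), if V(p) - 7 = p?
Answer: 25856/688117115 - 10201*I*sqrt(134886)/1376234230 ≈ 3.7575e-5 - 0.0027223*I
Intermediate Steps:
V(p) = 7 + p
v(N) = 6*(232 + N)/(279 + N) (v(N) = 6*((N + 232)/(N + 279)) = 6*((232 + N)/(279 + N)) = 6*(232 + N)/(279 + N))
Q = I*sqrt(134886) (Q = sqrt(-134886) = I*sqrt(134886) ≈ 367.27*I)
1/(Q + v(V(15 - 1*(-2)))) = 1/(I*sqrt(134886) + 6*(232 + (7 + (15 - 1*(-2))))/(279 + (7 + (15 - 1*(-2))))) = 1/(I*sqrt(134886) + 6*(232 + (7 + (15 + 2)))/(279 + (7 + (15 + 2)))) = 1/(I*sqrt(134886) + 6*(232 + (7 + 17))/(279 + (7 + 17))) = 1/(I*sqrt(134886) + 6*(232 + 24)/(279 + 24)) = 1/(I*sqrt(134886) + 6*256/303) = 1/(I*sqrt(134886) + 6*(1/303)*256) = 1/(I*sqrt(134886) + 512/101) = 1/(512/101 + I*sqrt(134886))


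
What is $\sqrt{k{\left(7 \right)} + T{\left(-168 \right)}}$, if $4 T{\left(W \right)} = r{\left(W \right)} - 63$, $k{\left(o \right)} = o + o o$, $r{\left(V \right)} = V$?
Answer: $\frac{i \sqrt{7}}{2} \approx 1.3229 i$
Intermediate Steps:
$k{\left(o \right)} = o + o^{2}$
$T{\left(W \right)} = - \frac{63}{4} + \frac{W}{4}$ ($T{\left(W \right)} = \frac{W - 63}{4} = \frac{-63 + W}{4} = - \frac{63}{4} + \frac{W}{4}$)
$\sqrt{k{\left(7 \right)} + T{\left(-168 \right)}} = \sqrt{7 \left(1 + 7\right) + \left(- \frac{63}{4} + \frac{1}{4} \left(-168\right)\right)} = \sqrt{7 \cdot 8 - \frac{231}{4}} = \sqrt{56 - \frac{231}{4}} = \sqrt{- \frac{7}{4}} = \frac{i \sqrt{7}}{2}$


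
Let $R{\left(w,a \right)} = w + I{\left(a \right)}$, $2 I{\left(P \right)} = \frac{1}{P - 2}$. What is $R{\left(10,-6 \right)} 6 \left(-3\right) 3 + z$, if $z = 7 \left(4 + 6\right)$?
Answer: $- \frac{3733}{8} \approx -466.63$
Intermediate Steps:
$I{\left(P \right)} = \frac{1}{2 \left(-2 + P\right)}$ ($I{\left(P \right)} = \frac{1}{2 \left(P - 2\right)} = \frac{1}{2 \left(-2 + P\right)}$)
$z = 70$ ($z = 7 \cdot 10 = 70$)
$R{\left(w,a \right)} = w + \frac{1}{2 \left(-2 + a\right)}$
$R{\left(10,-6 \right)} 6 \left(-3\right) 3 + z = \frac{\frac{1}{2} + 10 \left(-2 - 6\right)}{-2 - 6} \cdot 6 \left(-3\right) 3 + 70 = \frac{\frac{1}{2} + 10 \left(-8\right)}{-8} \left(\left(-18\right) 3\right) + 70 = - \frac{\frac{1}{2} - 80}{8} \left(-54\right) + 70 = \left(- \frac{1}{8}\right) \left(- \frac{159}{2}\right) \left(-54\right) + 70 = \frac{159}{16} \left(-54\right) + 70 = - \frac{4293}{8} + 70 = - \frac{3733}{8}$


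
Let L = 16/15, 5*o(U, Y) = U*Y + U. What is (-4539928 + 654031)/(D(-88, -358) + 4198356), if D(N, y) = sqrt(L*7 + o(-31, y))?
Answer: -244715684779980/264392896507727 + 3885897*sqrt(499695)/264392896507727 ≈ -0.92557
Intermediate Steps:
o(U, Y) = U/5 + U*Y/5 (o(U, Y) = (U*Y + U)/5 = (U + U*Y)/5 = U/5 + U*Y/5)
L = 16/15 (L = 16*(1/15) = 16/15 ≈ 1.0667)
D(N, y) = sqrt(19/15 - 31*y/5) (D(N, y) = sqrt((16/15)*7 + (1/5)*(-31)*(1 + y)) = sqrt(112/15 + (-31/5 - 31*y/5)) = sqrt(19/15 - 31*y/5))
(-4539928 + 654031)/(D(-88, -358) + 4198356) = (-4539928 + 654031)/(sqrt(285 - 1395*(-358))/15 + 4198356) = -3885897/(sqrt(285 + 499410)/15 + 4198356) = -3885897/(sqrt(499695)/15 + 4198356) = -3885897/(4198356 + sqrt(499695)/15)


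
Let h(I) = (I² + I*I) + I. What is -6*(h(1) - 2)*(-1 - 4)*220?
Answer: 6600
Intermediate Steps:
h(I) = I + 2*I² (h(I) = (I² + I²) + I = 2*I² + I = I + 2*I²)
-6*(h(1) - 2)*(-1 - 4)*220 = -6*(1*(1 + 2*1) - 2)*(-1 - 4)*220 = -6*(1*(1 + 2) - 2)*(-5)*220 = -6*(1*3 - 2)*(-5)*220 = -6*(3 - 2)*(-5)*220 = -6*(-5)*220 = 30*220 = 6600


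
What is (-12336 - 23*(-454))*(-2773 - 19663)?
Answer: 42493784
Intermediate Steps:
(-12336 - 23*(-454))*(-2773 - 19663) = (-12336 + 10442)*(-22436) = -1894*(-22436) = 42493784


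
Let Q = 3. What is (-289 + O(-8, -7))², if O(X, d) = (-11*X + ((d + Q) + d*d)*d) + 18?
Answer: 248004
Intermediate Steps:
O(X, d) = 18 - 11*X + d*(3 + d + d²) (O(X, d) = (-11*X + ((d + 3) + d*d)*d) + 18 = (-11*X + ((3 + d) + d²)*d) + 18 = (-11*X + (3 + d + d²)*d) + 18 = (-11*X + d*(3 + d + d²)) + 18 = 18 - 11*X + d*(3 + d + d²))
(-289 + O(-8, -7))² = (-289 + (18 + (-7)² + (-7)³ - 11*(-8) + 3*(-7)))² = (-289 + (18 + 49 - 343 + 88 - 21))² = (-289 - 209)² = (-498)² = 248004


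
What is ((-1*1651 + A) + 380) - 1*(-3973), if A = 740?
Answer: 3442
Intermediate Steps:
((-1*1651 + A) + 380) - 1*(-3973) = ((-1*1651 + 740) + 380) - 1*(-3973) = ((-1651 + 740) + 380) + 3973 = (-911 + 380) + 3973 = -531 + 3973 = 3442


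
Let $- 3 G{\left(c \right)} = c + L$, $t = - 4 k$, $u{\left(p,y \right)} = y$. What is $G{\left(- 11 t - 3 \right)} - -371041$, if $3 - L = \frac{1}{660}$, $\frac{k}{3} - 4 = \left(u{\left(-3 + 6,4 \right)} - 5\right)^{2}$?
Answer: $\frac{734225581}{1980} \approx 3.7082 \cdot 10^{5}$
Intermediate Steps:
$k = 15$ ($k = 12 + 3 \left(4 - 5\right)^{2} = 12 + 3 \left(-1\right)^{2} = 12 + 3 \cdot 1 = 12 + 3 = 15$)
$t = -60$ ($t = \left(-4\right) 15 = -60$)
$L = \frac{1979}{660}$ ($L = 3 - \frac{1}{660} = \frac{1979}{660} \approx 2.9985$)
$G{\left(c \right)} = - \frac{1979}{1980} - \frac{c}{3}$ ($G{\left(c \right)} = - \frac{c + \frac{1979}{660}}{3} = - \frac{\frac{1979}{660} + c}{3} = - \frac{1979}{1980} - \frac{c}{3}$)
$G{\left(- 11 t - 3 \right)} - -371041 = \left(- \frac{1979}{1980} - \frac{\left(-11\right) \left(-60\right) - 3}{3}\right) - -371041 = \left(- \frac{1979}{1980} - \frac{660 - 3}{3}\right) + 371041 = \left(- \frac{1979}{1980} - 219\right) + 371041 = - \frac{435599}{1980} + 371041 = \frac{734225581}{1980}$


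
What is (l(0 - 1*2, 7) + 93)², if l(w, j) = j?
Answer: 10000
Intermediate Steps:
(l(0 - 1*2, 7) + 93)² = (7 + 93)² = 100² = 10000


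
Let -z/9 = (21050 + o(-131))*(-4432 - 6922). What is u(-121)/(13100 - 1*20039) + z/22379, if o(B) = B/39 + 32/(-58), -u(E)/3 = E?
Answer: 267905429128817/2787787197 ≈ 96100.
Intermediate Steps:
u(E) = -3*E
o(B) = -16/29 + B/39 (o(B) = B*(1/39) + 32*(-1/58) = B/39 - 16/29 = -16/29 + B/39)
z = 810782111874/377 (z = -9*(21050 + (-16/29 + (1/39)*(-131)))*(-4432 - 6922) = -9*(21050 + (-16/29 - 131/39))*(-11354) = -9*(21050 - 4423/1131)*(-11354) = -71409381*(-11354)/377 = -9*(-270260703958/1131) = 810782111874/377 ≈ 2.1506e+9)
u(-121)/(13100 - 1*20039) + z/22379 = (-3*(-121))/(13100 - 1*20039) + (810782111874/377)/22379 = 363/(13100 - 20039) + (810782111874/377)*(1/22379) = 363/(-6939) + 115826015982/1205269 = 363*(-1/6939) + 115826015982/1205269 = -121/2313 + 115826015982/1205269 = 267905429128817/2787787197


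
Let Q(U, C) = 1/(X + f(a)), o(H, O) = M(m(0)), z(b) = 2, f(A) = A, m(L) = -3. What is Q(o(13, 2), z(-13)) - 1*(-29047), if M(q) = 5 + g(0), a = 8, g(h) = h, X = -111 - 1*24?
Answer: 3688968/127 ≈ 29047.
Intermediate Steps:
X = -135 (X = -111 - 24 = -135)
M(q) = 5 (M(q) = 5 + 0 = 5)
o(H, O) = 5
Q(U, C) = -1/127 (Q(U, C) = 1/(-135 + 8) = 1/(-127) = -1/127)
Q(o(13, 2), z(-13)) - 1*(-29047) = -1/127 - 1*(-29047) = -1/127 + 29047 = 3688968/127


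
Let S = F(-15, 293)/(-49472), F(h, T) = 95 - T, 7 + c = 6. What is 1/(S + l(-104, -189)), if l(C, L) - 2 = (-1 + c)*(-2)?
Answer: 24736/148515 ≈ 0.16656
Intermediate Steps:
c = -1 (c = -7 + 6 = -1)
l(C, L) = 6 (l(C, L) = 2 + (-1 - 1)*(-2) = 2 - 2*(-2) = 2 + 4 = 6)
S = 99/24736 (S = (95 - 1*293)/(-49472) = (95 - 293)*(-1/49472) = -198*(-1/49472) = 99/24736 ≈ 0.0040023)
1/(S + l(-104, -189)) = 1/(99/24736 + 6) = 1/(148515/24736) = 24736/148515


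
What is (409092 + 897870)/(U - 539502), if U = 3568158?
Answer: 217827/504776 ≈ 0.43153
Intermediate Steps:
(409092 + 897870)/(U - 539502) = (409092 + 897870)/(3568158 - 539502) = 1306962/3028656 = 1306962*(1/3028656) = 217827/504776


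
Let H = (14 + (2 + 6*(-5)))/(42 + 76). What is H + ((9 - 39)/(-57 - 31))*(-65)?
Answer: -57833/2596 ≈ -22.278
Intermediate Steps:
H = -7/59 (H = (14 + (2 - 30))/118 = (14 - 28)*(1/118) = -14*1/118 = -7/59 ≈ -0.11864)
H + ((9 - 39)/(-57 - 31))*(-65) = -7/59 + ((9 - 39)/(-57 - 31))*(-65) = -7/59 - 30/(-88)*(-65) = -7/59 - 30*(-1/88)*(-65) = -7/59 + (15/44)*(-65) = -7/59 - 975/44 = -57833/2596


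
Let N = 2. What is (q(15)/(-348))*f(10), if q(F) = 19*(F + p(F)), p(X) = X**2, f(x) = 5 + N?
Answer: -2660/29 ≈ -91.724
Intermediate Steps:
f(x) = 7 (f(x) = 5 + 2 = 7)
q(F) = 19*F + 19*F**2 (q(F) = 19*(F + F**2) = 19*F + 19*F**2)
(q(15)/(-348))*f(10) = ((19*15*(1 + 15))/(-348))*7 = ((19*15*16)*(-1/348))*7 = (4560*(-1/348))*7 = -380/29*7 = -2660/29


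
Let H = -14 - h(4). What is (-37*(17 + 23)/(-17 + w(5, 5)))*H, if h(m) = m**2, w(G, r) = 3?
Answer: -22200/7 ≈ -3171.4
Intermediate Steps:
H = -30 (H = -14 - 1*4**2 = -14 - 1*16 = -14 - 16 = -30)
(-37*(17 + 23)/(-17 + w(5, 5)))*H = -37*(17 + 23)/(-17 + 3)*(-30) = -1480/(-14)*(-30) = -1480*(-1)/14*(-30) = -37*(-20/7)*(-30) = (740/7)*(-30) = -22200/7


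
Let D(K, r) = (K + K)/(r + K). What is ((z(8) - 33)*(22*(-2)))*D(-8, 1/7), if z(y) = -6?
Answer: 17472/5 ≈ 3494.4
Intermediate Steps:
D(K, r) = 2*K/(K + r) (D(K, r) = (2*K)/(K + r) = 2*K/(K + r))
((z(8) - 33)*(22*(-2)))*D(-8, 1/7) = ((-6 - 33)*(22*(-2)))*(2*(-8)/(-8 + 1/7)) = (-39*(-44))*(2*(-8)/(-8 + ⅐)) = 1716*(2*(-8)/(-55/7)) = 1716*(2*(-8)*(-7/55)) = 1716*(112/55) = 17472/5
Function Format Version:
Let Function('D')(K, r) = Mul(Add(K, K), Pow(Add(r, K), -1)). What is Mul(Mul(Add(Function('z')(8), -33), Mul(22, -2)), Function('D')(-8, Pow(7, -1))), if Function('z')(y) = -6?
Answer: Rational(17472, 5) ≈ 3494.4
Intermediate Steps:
Function('D')(K, r) = Mul(2, K, Pow(Add(K, r), -1)) (Function('D')(K, r) = Mul(Mul(2, K), Pow(Add(K, r), -1)) = Mul(2, K, Pow(Add(K, r), -1)))
Mul(Mul(Add(Function('z')(8), -33), Mul(22, -2)), Function('D')(-8, Pow(7, -1))) = Mul(Mul(Add(-6, -33), Mul(22, -2)), Mul(2, -8, Pow(Add(-8, Pow(7, -1)), -1))) = Mul(Mul(-39, -44), Mul(2, -8, Pow(Add(-8, Rational(1, 7)), -1))) = Mul(1716, Mul(2, -8, Pow(Rational(-55, 7), -1))) = Mul(1716, Mul(2, -8, Rational(-7, 55))) = Mul(1716, Rational(112, 55)) = Rational(17472, 5)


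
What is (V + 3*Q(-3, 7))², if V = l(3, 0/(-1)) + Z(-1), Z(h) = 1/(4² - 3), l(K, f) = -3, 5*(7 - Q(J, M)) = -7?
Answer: 2096704/4225 ≈ 496.26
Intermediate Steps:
Q(J, M) = 42/5 (Q(J, M) = 7 - ⅕*(-7) = 7 + 7/5 = 42/5)
Z(h) = 1/13 (Z(h) = 1/(16 - 3) = 1/13)
V = -38/13 (V = -3 + 1/13 = -38/13 ≈ -2.9231)
(V + 3*Q(-3, 7))² = (-38/13 + 3*(42/5))² = (-38/13 + 126/5)² = (1448/65)² = 2096704/4225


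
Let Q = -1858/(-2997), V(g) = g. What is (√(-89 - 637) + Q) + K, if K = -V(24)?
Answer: -70070/2997 + 11*I*√6 ≈ -23.38 + 26.944*I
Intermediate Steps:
K = -24 (K = -1*24 = -24)
Q = 1858/2997 (Q = -1858*(-1/2997) = 1858/2997 ≈ 0.61995)
(√(-89 - 637) + Q) + K = (√(-89 - 637) + 1858/2997) - 24 = (√(-726) + 1858/2997) - 24 = (11*I*√6 + 1858/2997) - 24 = (1858/2997 + 11*I*√6) - 24 = -70070/2997 + 11*I*√6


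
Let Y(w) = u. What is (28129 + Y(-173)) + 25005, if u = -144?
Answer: 52990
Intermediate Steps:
Y(w) = -144
(28129 + Y(-173)) + 25005 = (28129 - 144) + 25005 = 27985 + 25005 = 52990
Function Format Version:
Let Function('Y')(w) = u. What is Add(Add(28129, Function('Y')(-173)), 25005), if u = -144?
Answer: 52990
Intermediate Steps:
Function('Y')(w) = -144
Add(Add(28129, Function('Y')(-173)), 25005) = Add(Add(28129, -144), 25005) = Add(27985, 25005) = 52990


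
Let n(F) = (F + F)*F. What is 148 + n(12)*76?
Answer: 22036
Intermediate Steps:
n(F) = 2*F² (n(F) = (2*F)*F = 2*F²)
148 + n(12)*76 = 148 + (2*12²)*76 = 148 + (2*144)*76 = 148 + 288*76 = 148 + 21888 = 22036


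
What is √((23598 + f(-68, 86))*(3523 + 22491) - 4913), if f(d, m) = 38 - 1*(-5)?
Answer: √614992061 ≈ 24799.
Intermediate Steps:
f(d, m) = 43 (f(d, m) = 38 + 5 = 43)
√((23598 + f(-68, 86))*(3523 + 22491) - 4913) = √((23598 + 43)*(3523 + 22491) - 4913) = √(23641*26014 - 4913) = √(614996974 - 4913) = √614992061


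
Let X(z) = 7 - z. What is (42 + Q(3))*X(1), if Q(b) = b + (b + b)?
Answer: 306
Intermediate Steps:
Q(b) = 3*b (Q(b) = b + 2*b = 3*b)
(42 + Q(3))*X(1) = (42 + 3*3)*(7 - 1*1) = (42 + 9)*(7 - 1) = 51*6 = 306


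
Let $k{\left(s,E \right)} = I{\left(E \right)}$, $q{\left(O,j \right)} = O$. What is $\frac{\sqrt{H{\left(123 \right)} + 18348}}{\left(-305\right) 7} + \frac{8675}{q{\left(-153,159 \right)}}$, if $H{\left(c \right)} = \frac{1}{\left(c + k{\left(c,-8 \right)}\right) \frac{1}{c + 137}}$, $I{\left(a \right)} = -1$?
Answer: $- \frac{8675}{153} - \frac{\sqrt{68280838}}{130235} \approx -56.763$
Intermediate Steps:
$k{\left(s,E \right)} = -1$
$H{\left(c \right)} = \frac{137 + c}{-1 + c}$ ($H{\left(c \right)} = \frac{1}{\left(c - 1\right) \frac{1}{c + 137}} = \frac{1}{\left(-1 + c\right) \frac{1}{137 + c}} = \frac{1}{\frac{1}{137 + c} \left(-1 + c\right)} = \frac{137 + c}{-1 + c}$)
$\frac{\sqrt{H{\left(123 \right)} + 18348}}{\left(-305\right) 7} + \frac{8675}{q{\left(-153,159 \right)}} = \frac{\sqrt{\frac{137 + 123}{-1 + 123} + 18348}}{\left(-305\right) 7} + \frac{8675}{-153} = \frac{\sqrt{\frac{1}{122} \cdot 260 + 18348}}{-2135} + 8675 \left(- \frac{1}{153}\right) = \sqrt{\frac{1}{122} \cdot 260 + 18348} \left(- \frac{1}{2135}\right) - \frac{8675}{153} = \sqrt{\frac{130}{61} + 18348} \left(- \frac{1}{2135}\right) - \frac{8675}{153} = \sqrt{\frac{1119358}{61}} \left(- \frac{1}{2135}\right) - \frac{8675}{153} = \frac{\sqrt{68280838}}{61} \left(- \frac{1}{2135}\right) - \frac{8675}{153} = - \frac{\sqrt{68280838}}{130235} - \frac{8675}{153} = - \frac{8675}{153} - \frac{\sqrt{68280838}}{130235}$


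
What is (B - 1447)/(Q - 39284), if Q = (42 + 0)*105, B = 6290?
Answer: -4843/34874 ≈ -0.13887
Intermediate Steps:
Q = 4410 (Q = 42*105 = 4410)
(B - 1447)/(Q - 39284) = (6290 - 1447)/(4410 - 39284) = 4843/(-34874) = 4843*(-1/34874) = -4843/34874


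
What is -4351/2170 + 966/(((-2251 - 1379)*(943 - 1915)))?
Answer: -255829969/127609020 ≈ -2.0048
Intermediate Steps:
-4351/2170 + 966/(((-2251 - 1379)*(943 - 1915))) = -4351*1/2170 + 966/((-3630*(-972))) = -4351/2170 + 966/3528360 = -4351/2170 + 966*(1/3528360) = -4351/2170 + 161/588060 = -255829969/127609020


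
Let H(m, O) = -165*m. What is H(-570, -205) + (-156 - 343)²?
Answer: 343051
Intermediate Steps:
H(-570, -205) + (-156 - 343)² = -165*(-570) + (-156 - 343)² = 94050 + (-499)² = 94050 + 249001 = 343051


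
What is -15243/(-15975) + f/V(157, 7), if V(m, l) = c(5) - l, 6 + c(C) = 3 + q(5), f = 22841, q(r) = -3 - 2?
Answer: -2701158/1775 ≈ -1521.8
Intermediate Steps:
q(r) = -5
c(C) = -8 (c(C) = -6 + (3 - 5) = -6 - 2 = -8)
V(m, l) = -8 - l
-15243/(-15975) + f/V(157, 7) = -15243/(-15975) + 22841/(-8 - 1*7) = -15243*(-1/15975) + 22841/(-8 - 7) = 5081/5325 + 22841/(-15) = 5081/5325 + 22841*(-1/15) = 5081/5325 - 22841/15 = -2701158/1775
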